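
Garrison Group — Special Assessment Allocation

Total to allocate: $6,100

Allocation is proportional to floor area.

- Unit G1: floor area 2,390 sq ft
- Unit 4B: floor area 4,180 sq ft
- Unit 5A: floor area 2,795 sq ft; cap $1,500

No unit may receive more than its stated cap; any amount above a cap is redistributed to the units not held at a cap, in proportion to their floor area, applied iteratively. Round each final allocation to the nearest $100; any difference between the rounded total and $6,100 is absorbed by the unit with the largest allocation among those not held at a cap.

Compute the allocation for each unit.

Floor area total: 9,365.
Proportional shares (ignoring caps): Unit G1 1,556.75; Unit 4B 2,722.69; Unit 5A 1,820.56.
Capped: Unit 5A ($1,500); remaining pool $4,600 reallocated over remaining floor area 6,570.
Redistributed shares: Unit G1 1,673.36 → $1,700; Unit 4B 2,926.64 → $2,900.

Unit G1: $1,700 | Unit 4B: $2,900 | Unit 5A: $1,500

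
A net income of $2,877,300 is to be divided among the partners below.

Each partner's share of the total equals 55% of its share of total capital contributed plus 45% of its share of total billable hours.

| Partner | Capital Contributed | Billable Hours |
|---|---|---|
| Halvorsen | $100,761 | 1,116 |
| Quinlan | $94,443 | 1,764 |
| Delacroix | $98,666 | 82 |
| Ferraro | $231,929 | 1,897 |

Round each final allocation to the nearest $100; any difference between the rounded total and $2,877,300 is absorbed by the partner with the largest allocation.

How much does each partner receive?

Halvorsen: $600,600 | Quinlan: $754,300 | Delacroix: $318,800 | Ferraro: $1,203,600

Capital contributed total 525,799; billable hours total 4,859.
Combined weights (55% capital contributed + 45% billable hours): Halvorsen 0.2088; Quinlan 0.2622; Delacroix 0.1108; Ferraro 0.4183.
Pro-rata amounts: Halvorsen 600,645.97; Quinlan 754,304.00; Delacroix 318,809.05; Ferraro 1,203,540.97.
After rounding ($100): Halvorsen $600,600; Quinlan $754,300; Delacroix $318,800; Ferraro $1,203,500. Sum = $2,877,200.
Difference $2,877,300 − $2,877,200 = +$100 applied to largest allocation (Ferraro): Ferraro becomes $1,203,600.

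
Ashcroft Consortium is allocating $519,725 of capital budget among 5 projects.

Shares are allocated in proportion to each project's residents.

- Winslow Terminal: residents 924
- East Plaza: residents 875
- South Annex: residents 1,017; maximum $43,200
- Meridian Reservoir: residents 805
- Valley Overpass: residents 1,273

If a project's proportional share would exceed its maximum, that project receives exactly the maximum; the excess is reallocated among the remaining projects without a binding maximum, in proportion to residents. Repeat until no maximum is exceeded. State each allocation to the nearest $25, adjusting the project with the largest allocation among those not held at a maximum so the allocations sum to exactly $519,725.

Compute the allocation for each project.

Winslow Terminal: $113,575 · East Plaza: $107,550 · South Annex: $43,200 · Meridian Reservoir: $98,950 · Valley Overpass: $156,450

Total residents = 4,894.
Proportional shares (ignoring caps): Winslow Terminal 98,125.44; East Plaza 92,921.82; South Annex 108,001.70; Meridian Reservoir 85,488.07; Valley Overpass 135,187.97.
Capped: South Annex ($43,200); balance $476,525 reallocated over remaining residents 3,877.
Redistributed shares: Winslow Terminal 113,569.54 → $113,575; East Plaza 107,546.91 → $107,550; Meridian Reservoir 98,943.16 → $98,950; Valley Overpass 156,465.39 → $156,475.
Rounding difference −$25 applied to Valley Overpass → $156,450.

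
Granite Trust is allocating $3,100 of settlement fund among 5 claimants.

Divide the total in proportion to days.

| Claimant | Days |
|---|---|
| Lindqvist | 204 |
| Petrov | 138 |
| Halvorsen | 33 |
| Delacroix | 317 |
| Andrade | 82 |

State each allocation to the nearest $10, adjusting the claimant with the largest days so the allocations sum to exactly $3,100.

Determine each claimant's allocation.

Total days = 204 + 138 + 33 + 317 + 82 = 774.
Raw shares: Lindqvist 817.05; Petrov 552.71; Halvorsen 132.17; Delacroix 1,269.64; Andrade 328.42.
Rounded to nearest $10: Lindqvist $820; Petrov $550; Halvorsen $130; Delacroix $1,270; Andrade $330. Sum = $3,100.
Rounded total matches; no reconciliation needed.

Lindqvist: $820; Petrov: $550; Halvorsen: $130; Delacroix: $1,270; Andrade: $330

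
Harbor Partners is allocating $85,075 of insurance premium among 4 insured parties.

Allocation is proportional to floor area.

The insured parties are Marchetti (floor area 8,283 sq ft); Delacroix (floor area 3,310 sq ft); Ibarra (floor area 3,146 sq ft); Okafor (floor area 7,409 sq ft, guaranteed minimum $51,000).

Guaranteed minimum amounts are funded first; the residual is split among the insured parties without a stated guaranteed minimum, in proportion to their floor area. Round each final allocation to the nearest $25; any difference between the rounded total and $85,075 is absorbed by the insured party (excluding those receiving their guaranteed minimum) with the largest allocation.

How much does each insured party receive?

Fund the minimums — Okafor $51,000. Residual $34,075.
Residual split over remaining floor area 14,739: Marchetti 19,149.41 → $19,150; Delacroix 7,652.37 → $7,650; Ibarra 7,273.22 → $7,275.

Marchetti: $19,150; Delacroix: $7,650; Ibarra: $7,275; Okafor: $51,000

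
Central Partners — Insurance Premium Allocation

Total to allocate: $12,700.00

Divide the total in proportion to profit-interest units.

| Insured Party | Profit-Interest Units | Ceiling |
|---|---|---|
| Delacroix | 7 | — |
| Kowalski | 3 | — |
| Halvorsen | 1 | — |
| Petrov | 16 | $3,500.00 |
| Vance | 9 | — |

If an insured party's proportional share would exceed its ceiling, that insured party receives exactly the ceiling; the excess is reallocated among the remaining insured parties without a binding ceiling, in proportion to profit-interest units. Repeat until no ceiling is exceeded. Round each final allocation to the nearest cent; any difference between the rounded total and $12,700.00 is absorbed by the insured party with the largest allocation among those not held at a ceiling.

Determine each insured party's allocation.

Delacroix: $3,220.00 | Kowalski: $1,380.00 | Halvorsen: $460.00 | Petrov: $3,500.00 | Vance: $4,140.00

Combined profit-interest units = 36.
Unconstrained shares: Delacroix 2,469.4444; Kowalski 1,058.3333; Halvorsen 352.7778; Petrov 5,644.4444; Vance 3,175.0000.
Held at cap: Petrov ($3,500.00); remaining pool $9,200.00 reallocated over remaining profit-interest units 20.
Remaining shares: Delacroix 3,220.0000 → $3,220.00; Kowalski 1,380.0000 → $1,380.00; Halvorsen 460.0000 → $460.00; Vance 4,140.0000 → $4,140.00.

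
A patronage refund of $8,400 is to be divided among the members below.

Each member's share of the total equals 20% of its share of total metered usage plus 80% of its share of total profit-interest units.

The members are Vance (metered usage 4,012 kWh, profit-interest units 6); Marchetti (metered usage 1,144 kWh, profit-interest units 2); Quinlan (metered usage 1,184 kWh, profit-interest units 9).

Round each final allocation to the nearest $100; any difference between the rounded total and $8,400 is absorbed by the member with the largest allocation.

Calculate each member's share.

Vance: $3,400 | Marchetti: $1,100 | Quinlan: $3,900

Metered usage total 6,340; profit-interest units total 17.
Blended shares (20% metered usage + 80% profit-interest units): Vance 0.4089; Marchetti 0.1302; Quinlan 0.4609.
Pro-rata amounts: Vance 3,434.88; Marchetti 1,093.73; Quinlan 3,871.39.
Rounded to nearest $100: Vance $3,400; Marchetti $1,100; Quinlan $3,900. Sum = $8,400.
No rounding difference to absorb.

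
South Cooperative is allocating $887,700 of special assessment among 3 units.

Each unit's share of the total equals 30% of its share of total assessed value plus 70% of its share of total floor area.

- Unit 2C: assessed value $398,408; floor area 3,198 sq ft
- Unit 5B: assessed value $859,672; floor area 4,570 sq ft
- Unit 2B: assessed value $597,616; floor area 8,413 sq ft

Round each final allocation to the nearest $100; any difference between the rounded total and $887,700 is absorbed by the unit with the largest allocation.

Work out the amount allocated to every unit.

Unit 2C: $180,000; Unit 5B: $298,900; Unit 2B: $408,800

Totals — assessed value 1,855,696, floor area 16,181.
Combined weights (30% assessed value + 70% floor area): Unit 2C 0.2028; Unit 5B 0.3367; Unit 2B 0.4606.
Raw shares: Unit 2C 179,986.36; Unit 5B 298,870.28; Unit 2B 408,843.36.
After rounding ($100): Unit 2C $180,000; Unit 5B $298,900; Unit 2B $408,800. Sum = $887,700.
Sum already equals the total — no adjustment.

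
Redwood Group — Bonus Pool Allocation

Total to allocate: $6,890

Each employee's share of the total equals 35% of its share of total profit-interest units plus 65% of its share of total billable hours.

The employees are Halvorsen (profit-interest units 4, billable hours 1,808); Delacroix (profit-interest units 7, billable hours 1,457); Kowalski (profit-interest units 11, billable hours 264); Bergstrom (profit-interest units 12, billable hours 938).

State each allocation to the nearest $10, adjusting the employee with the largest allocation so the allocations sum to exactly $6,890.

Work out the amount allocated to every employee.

Halvorsen: $2,100 | Delacroix: $1,960 | Kowalski: $1,040 | Bergstrom: $1,790

Totals — profit-interest units 34, billable hours 4,467.
Combined weights (35% profit-interest units + 65% billable hours): Halvorsen 0.3043; Delacroix 0.2841; Kowalski 0.1517; Bergstrom 0.2600.
Unrounded shares: Halvorsen 2,096.36; Delacroix 1,957.24; Kowalski 1,044.87; Bergstrom 1,791.53.
After rounding ($10): Halvorsen $2,100; Delacroix $1,960; Kowalski $1,040; Bergstrom $1,790. Sum = $6,890.
Rounded total matches; no reconciliation needed.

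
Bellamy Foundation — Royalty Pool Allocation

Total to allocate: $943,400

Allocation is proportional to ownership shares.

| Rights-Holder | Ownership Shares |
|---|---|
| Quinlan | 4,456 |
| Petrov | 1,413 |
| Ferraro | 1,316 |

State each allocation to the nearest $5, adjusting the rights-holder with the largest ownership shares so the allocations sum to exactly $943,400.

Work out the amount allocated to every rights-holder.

Quinlan: $585,075; Petrov: $185,530; Ferraro: $172,795

Ownership shares total: 7,185.
Unrounded shares: Quinlan 4,456/7,185 × $943,400 = 585,078.69; Petrov 1,413/7,185 × $943,400 = 185,528.77; Ferraro 1,316/7,185 × $943,400 = 172,792.54.
After rounding ($5): Quinlan $585,080; Petrov $185,530; Ferraro $172,795. Sum = $943,405.
Difference $943,400 − $943,405 = −$5 applied to largest ownership shares (Quinlan): Quinlan becomes $585,075.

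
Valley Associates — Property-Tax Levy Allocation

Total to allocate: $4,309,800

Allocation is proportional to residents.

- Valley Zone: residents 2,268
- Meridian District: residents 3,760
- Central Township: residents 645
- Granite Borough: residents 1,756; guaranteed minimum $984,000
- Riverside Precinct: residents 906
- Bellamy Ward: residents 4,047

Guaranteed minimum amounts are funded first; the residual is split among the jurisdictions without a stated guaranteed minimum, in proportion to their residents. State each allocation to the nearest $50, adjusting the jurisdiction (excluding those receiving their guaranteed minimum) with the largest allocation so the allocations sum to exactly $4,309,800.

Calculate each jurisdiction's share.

Guaranteed amounts: Granite Borough $984,000. Remaining pool $3,325,800.
Remaining pool split over remaining residents 11,626: Valley Zone 648,797.04 → $648,800; Meridian District 1,075,607.09 → $1,075,600; Central Township 184,512.39 → $184,500; Riverside Precinct 259,175.54 → $259,200; Bellamy Ward 1,157,707.95 → $1,157,700.

Valley Zone: $648,800; Meridian District: $1,075,600; Central Township: $184,500; Granite Borough: $984,000; Riverside Precinct: $259,200; Bellamy Ward: $1,157,700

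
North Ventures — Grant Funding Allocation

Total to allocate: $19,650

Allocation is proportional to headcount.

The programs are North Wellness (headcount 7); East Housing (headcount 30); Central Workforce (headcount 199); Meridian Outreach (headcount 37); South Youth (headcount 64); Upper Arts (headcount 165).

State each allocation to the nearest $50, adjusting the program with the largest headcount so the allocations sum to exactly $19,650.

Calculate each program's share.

North Wellness: $250; East Housing: $1,150; Central Workforce: $7,850; Meridian Outreach: $1,450; South Youth: $2,500; Upper Arts: $6,450

Total headcount = 502.
Unrounded shares: North Wellness 7/502 × $19,650 = 274.00; East Housing 30/502 × $19,650 = 1,174.30; Central Workforce 199/502 × $19,650 = 7,789.54; Meridian Outreach 37/502 × $19,650 = 1,448.31; South Youth 64/502 × $19,650 = 2,505.18; Upper Arts 165/502 × $19,650 = 6,458.67.
After rounding ($50): North Wellness $250; East Housing $1,150; Central Workforce $7,800; Meridian Outreach $1,450; South Youth $2,500; Upper Arts $6,450. Sum = $19,600.
Difference $19,650 − $19,600 = +$50 applied to largest headcount (Central Workforce): Central Workforce becomes $7,850.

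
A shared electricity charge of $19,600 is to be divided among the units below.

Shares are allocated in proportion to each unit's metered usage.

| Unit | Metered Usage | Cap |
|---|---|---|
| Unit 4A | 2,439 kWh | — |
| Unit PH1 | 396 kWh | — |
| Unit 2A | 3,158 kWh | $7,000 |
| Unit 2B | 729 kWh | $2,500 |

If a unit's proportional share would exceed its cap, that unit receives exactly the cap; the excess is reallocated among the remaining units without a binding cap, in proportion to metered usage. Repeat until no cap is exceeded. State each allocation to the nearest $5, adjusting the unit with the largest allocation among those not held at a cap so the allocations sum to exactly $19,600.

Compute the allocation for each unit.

Unit 4A: $8,690; Unit PH1: $1,410; Unit 2A: $7,000; Unit 2B: $2,500

Sum of metered usage: 6,722.
Unconstrained shares: Unit 4A 7,111.63; Unit PH1 1,154.66; Unit 2A 9,208.09; Unit 2B 2,125.62.
Held at cap: Unit 2A ($7,000); residual $12,600 reallocated over remaining metered usage 3,564.
Held at cap: Unit 2B ($2,500); residual $10,100 reallocated over remaining metered usage 2,835.
Shares after redistribution: Unit 4A 8,689.21 → $8,690; Unit PH1 1,410.79 → $1,410.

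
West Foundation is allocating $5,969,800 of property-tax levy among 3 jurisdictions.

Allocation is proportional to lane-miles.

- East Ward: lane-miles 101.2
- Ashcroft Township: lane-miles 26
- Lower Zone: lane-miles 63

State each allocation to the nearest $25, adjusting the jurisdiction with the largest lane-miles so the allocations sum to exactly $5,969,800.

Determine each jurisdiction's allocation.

East Ward: $3,176,375 | Ashcroft Township: $816,050 | Lower Zone: $1,977,375

Combined lane-miles = 101.2 + 26 + 63 = 190.2.
Unrounded shares: East Ward 3,176,360.46; Ashcroft Township 816,060.99; Lower Zone 1,977,378.55.
After rounding ($25): East Ward $3,176,350; Ashcroft Township $816,050; Lower Zone $1,977,375. Sum = $5,969,775.
Difference $5,969,800 − $5,969,775 = +$25 applied to largest lane-miles (East Ward): East Ward becomes $3,176,375.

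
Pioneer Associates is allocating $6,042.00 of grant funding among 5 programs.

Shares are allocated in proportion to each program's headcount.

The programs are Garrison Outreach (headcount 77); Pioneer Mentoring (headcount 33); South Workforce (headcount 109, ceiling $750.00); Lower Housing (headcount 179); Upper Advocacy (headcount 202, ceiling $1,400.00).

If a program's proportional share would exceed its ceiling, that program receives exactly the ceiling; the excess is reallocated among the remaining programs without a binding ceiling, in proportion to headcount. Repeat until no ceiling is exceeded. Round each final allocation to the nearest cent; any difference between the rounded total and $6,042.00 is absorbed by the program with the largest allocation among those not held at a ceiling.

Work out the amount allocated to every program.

Garrison Outreach: $1,036.97; Pioneer Mentoring: $444.42; South Workforce: $750.00; Lower Housing: $2,410.61; Upper Advocacy: $1,400.00

Total headcount = 600.
Proportional shares (ignoring caps): Garrison Outreach 775.3900; Pioneer Mentoring 332.3100; South Workforce 1,097.6300; Lower Housing 1,802.5300; Upper Advocacy 2,034.1400.
Capped: South Workforce ($750.00), Upper Advocacy ($1,400.00); residual $3,892.00 reallocated over remaining headcount 289.
Redistributed shares: Garrison Outreach 1,036.9689 → $1,036.97; Pioneer Mentoring 444.4152 → $444.42; Lower Housing 2,410.6159 → $2,410.62.
Rounding difference −$0.01 applied to Lower Housing → $2,410.61.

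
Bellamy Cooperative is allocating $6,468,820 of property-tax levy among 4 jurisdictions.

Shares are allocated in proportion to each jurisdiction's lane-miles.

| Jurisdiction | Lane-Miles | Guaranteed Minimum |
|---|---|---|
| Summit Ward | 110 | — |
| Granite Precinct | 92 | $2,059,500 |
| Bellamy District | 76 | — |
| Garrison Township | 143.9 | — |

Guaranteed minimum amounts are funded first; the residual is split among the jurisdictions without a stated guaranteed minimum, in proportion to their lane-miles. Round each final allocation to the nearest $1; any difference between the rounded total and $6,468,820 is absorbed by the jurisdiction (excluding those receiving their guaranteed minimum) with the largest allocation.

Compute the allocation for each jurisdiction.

Guaranteed amounts: Granite Precinct $2,059,500. Balance $4,409,320.
Balance split over remaining lane-miles 329.9: Summit Ward 1,470,218.85 → $1,470,219; Bellamy District 1,015,787.57 → $1,015,788; Garrison Township 1,923,313.57 → $1,923,314.
Rounding difference −$1 applied to Garrison Township → $1,923,313.

Summit Ward: $1,470,219; Granite Precinct: $2,059,500; Bellamy District: $1,015,788; Garrison Township: $1,923,313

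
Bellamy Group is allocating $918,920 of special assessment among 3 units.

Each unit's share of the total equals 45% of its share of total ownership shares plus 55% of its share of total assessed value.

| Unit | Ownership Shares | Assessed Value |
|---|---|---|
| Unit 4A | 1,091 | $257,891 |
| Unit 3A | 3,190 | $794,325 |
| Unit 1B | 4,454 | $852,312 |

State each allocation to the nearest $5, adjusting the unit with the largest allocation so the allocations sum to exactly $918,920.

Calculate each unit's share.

Unit 4A: $120,085 | Unit 3A: $361,805 | Unit 1B: $437,030

Ownership shares total 8,735; assessed value total 1,904,528.
Combined weights (45% ownership shares + 55% assessed value): Unit 4A 0.1307; Unit 3A 0.3937; Unit 1B 0.4756.
Pro-rata amounts: Unit 4A 120,084.55; Unit 3A 361,804.88; Unit 1B 437,030.57.
Rounded to nearest $5: Unit 4A $120,085; Unit 3A $361,805; Unit 1B $437,030. Sum = $918,920.
Rounded total matches; no reconciliation needed.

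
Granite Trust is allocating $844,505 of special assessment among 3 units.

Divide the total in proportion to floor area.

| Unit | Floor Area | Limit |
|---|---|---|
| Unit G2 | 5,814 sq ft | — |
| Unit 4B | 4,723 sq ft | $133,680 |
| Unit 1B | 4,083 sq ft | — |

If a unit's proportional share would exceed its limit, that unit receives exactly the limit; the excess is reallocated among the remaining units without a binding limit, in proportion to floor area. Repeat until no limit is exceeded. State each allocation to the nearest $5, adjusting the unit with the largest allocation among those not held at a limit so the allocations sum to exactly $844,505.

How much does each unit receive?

Unit G2: $417,575; Unit 4B: $133,680; Unit 1B: $293,250

Floor area total: 14,620.
Unconstrained shares: Unit G2 335,838.03; Unit 4B 272,817.86; Unit 1B 235,849.10.
Held at cap: Unit 4B ($133,680); residual $710,825 reallocated over remaining floor area 9,897.
Redistributed shares: Unit G2 417,574.67 → $417,575; Unit 1B 293,250.33 → $293,250.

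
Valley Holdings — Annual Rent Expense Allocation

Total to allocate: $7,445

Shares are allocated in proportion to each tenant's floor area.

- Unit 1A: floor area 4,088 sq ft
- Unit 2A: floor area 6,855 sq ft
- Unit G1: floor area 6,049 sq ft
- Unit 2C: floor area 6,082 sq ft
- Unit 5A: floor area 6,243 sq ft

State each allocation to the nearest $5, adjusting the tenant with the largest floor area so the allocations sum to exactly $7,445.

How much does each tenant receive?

Sum of floor area: 4,088 + 6,855 + 6,049 + 6,082 + 6,243 = 29,317.
Raw shares: Unit 1A 1,038.14; Unit 2A 1,740.82; Unit G1 1,536.13; Unit 2C 1,544.51; Unit 5A 1,585.40.
At nearest $5: Unit 1A $1,040; Unit 2A $1,740; Unit G1 $1,535; Unit 2C $1,545; Unit 5A $1,585. Sum = $7,445.
Rounded total matches; no reconciliation needed.

Unit 1A: $1,040 | Unit 2A: $1,740 | Unit G1: $1,535 | Unit 2C: $1,545 | Unit 5A: $1,585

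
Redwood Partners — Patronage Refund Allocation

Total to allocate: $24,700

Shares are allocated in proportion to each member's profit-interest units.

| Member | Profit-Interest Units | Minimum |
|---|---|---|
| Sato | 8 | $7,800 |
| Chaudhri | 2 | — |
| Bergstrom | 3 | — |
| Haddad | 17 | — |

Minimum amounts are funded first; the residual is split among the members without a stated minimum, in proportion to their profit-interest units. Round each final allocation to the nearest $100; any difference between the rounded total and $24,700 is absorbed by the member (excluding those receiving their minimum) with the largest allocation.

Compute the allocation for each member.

Fund the minimums — Sato $7,800. Balance $16,900.
Balance split over remaining profit-interest units 22: Chaudhri 1,536.36 → $1,500; Bergstrom 2,304.55 → $2,300; Haddad 13,059.09 → $13,100.

Sato: $7,800 · Chaudhri: $1,500 · Bergstrom: $2,300 · Haddad: $13,100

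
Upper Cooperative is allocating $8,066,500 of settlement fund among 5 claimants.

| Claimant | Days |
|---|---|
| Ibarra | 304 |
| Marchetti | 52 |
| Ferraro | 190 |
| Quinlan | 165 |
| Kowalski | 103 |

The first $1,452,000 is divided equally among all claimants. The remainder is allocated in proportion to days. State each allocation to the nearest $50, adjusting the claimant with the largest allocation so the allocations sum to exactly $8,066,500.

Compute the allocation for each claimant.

First tranche $1,452,000 split equally: $290,400 each.
Remainder $6,614,500 by days (total 814): Ibarra 2,470,280.10 → $2,470,300; Marchetti 422,547.91 → $422,550; Ferraro 1,543,925.06 → $1,543,950; Quinlan 1,340,777.03 → $1,340,800; Kowalski 836,969.90 → $836,950.
Rounding difference −$50 on remainder applied to Ibarra.
Totals: Ibarra $290,400 + $2,470,250 = $2,760,650; Marchetti $290,400 + $422,550 = $712,950; Ferraro $290,400 + $1,543,950 = $1,834,350; Quinlan $290,400 + $1,340,800 = $1,631,200; Kowalski $290,400 + $836,950 = $1,127,350.

Ibarra: $2,760,650 · Marchetti: $712,950 · Ferraro: $1,834,350 · Quinlan: $1,631,200 · Kowalski: $1,127,350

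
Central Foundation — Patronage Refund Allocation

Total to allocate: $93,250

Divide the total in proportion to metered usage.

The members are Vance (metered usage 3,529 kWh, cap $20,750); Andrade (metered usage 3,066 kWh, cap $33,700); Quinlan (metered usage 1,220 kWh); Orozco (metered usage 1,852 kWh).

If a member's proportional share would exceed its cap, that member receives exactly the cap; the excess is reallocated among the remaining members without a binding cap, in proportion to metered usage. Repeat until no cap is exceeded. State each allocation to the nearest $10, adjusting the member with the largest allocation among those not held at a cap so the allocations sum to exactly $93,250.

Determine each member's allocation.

Vance: $20,750; Andrade: $33,700; Quinlan: $15,410; Orozco: $23,390

Sum of metered usage: 9,667.
Unconstrained shares: Vance 34,041.51; Andrade 29,575.31; Quinlan 11,768.39; Orozco 17,864.80.
Cap binds for Vance ($20,750); residual $72,500 reallocated over remaining metered usage 6,138.
Cap binds for Andrade ($33,700); residual $38,800 reallocated over remaining metered usage 3,072.
Shares after redistribution: Quinlan 15,408.85 → $15,410; Orozco 23,391.15 → $23,390.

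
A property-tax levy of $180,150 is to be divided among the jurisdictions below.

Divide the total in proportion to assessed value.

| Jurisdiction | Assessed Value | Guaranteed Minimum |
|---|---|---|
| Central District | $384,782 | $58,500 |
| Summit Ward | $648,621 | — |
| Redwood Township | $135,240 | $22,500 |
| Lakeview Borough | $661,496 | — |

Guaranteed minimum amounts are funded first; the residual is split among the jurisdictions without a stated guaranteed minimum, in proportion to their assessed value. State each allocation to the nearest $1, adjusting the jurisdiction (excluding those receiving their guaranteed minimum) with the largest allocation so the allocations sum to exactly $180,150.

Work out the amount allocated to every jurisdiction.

Minimums first: Central District $58,500; Redwood Township $22,500. Remaining pool $99,150.
Remaining pool split over remaining assessed value 1,310,117: Summit Ward 49,087.81 → $49,088; Lakeview Borough 50,062.19 → $50,062.

Central District: $58,500; Summit Ward: $49,088; Redwood Township: $22,500; Lakeview Borough: $50,062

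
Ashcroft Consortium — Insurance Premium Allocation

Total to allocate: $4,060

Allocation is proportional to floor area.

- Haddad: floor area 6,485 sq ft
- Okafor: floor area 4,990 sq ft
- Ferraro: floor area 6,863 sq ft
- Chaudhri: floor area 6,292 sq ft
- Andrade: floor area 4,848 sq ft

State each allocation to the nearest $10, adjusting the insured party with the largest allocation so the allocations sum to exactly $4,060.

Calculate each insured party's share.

Haddad: $890 · Okafor: $690 · Ferraro: $940 · Chaudhri: $870 · Andrade: $670

Sum of floor area: 29,478.
Proportional shares: Haddad 6,485/29,478 × $4,060 = 893.18; Okafor 4,990/29,478 × $4,060 = 687.27; Ferraro 6,863/29,478 × $4,060 = 945.24; Chaudhri 6,292/29,478 × $4,060 = 866.60; Andrade 4,848/29,478 × $4,060 = 667.71.
At nearest $10: Haddad $890; Okafor $690; Ferraro $950; Chaudhri $870; Andrade $670. Sum = $4,070.
Difference $4,060 − $4,070 = −$10 applied to largest allocation (Ferraro): Ferraro becomes $940.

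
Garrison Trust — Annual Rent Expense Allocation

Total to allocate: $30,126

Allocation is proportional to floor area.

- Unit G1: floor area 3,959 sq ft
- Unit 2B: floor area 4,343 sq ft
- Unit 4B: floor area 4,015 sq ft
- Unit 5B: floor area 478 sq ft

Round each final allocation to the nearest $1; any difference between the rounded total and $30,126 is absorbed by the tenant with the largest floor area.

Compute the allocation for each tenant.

Total floor area = 3,959 + 4,343 + 4,015 + 478 = 12,795.
Pro-rata amounts: Unit G1 9,321.52; Unit 2B 10,225.65; Unit 4B 9,453.37; Unit 5B 1,125.46.
At nearest $1: Unit G1 $9,322; Unit 2B $10,226; Unit 4B $9,453; Unit 5B $1,125. Sum = $30,126.
Sum already equals the total — no adjustment.

Unit G1: $9,322 | Unit 2B: $10,226 | Unit 4B: $9,453 | Unit 5B: $1,125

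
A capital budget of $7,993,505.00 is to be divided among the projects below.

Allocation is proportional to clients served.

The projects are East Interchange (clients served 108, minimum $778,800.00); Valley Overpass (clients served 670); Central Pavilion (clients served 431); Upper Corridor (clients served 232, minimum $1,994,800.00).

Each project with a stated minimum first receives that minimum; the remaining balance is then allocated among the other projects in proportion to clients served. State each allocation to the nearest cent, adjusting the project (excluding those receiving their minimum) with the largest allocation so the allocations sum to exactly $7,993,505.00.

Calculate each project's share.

East Interchange: $778,800.00 · Valley Overpass: $3,176,508.95 · Central Pavilion: $2,043,396.05 · Upper Corridor: $1,994,800.00

Guaranteed amounts: East Interchange $778,800.00; Upper Corridor $1,994,800.00. Balance $5,219,905.00.
Balance split over remaining clients served 1,101: Valley Overpass 3,176,508.9464 → $3,176,508.95; Central Pavilion 2,043,396.0536 → $2,043,396.05.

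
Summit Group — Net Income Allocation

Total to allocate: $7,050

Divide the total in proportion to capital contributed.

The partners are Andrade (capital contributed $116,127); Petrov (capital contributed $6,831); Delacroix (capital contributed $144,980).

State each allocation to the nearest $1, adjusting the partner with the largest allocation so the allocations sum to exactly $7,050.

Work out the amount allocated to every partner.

Andrade: $3,056 | Petrov: $180 | Delacroix: $3,814

Capital contributed total: 267,938.
Pro-rata amounts: Andrade 116,127/267,938 × $7,050 = 3,055.54; Petrov 6,831/267,938 × $7,050 = 179.74; Delacroix 144,980/267,938 × $7,050 = 3,814.72.
After rounding ($1): Andrade $3,056; Petrov $180; Delacroix $3,815. Sum = $7,051.
Difference $7,050 − $7,051 = −$1 applied to largest allocation (Delacroix): Delacroix becomes $3,814.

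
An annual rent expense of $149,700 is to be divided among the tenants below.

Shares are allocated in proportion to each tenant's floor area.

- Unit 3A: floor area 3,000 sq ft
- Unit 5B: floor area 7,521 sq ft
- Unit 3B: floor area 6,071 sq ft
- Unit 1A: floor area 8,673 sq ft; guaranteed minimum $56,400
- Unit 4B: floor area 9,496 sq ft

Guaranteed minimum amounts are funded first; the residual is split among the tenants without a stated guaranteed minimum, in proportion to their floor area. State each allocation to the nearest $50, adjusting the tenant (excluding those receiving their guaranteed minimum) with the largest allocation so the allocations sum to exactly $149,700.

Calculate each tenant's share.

Unit 3A: $10,750 | Unit 5B: $26,900 | Unit 3B: $21,700 | Unit 1A: $56,400 | Unit 4B: $33,950

Minimums first: Unit 1A $56,400. Balance $93,300.
Balance split over remaining floor area 26,088: Unit 3A 10,729.07 → $10,750; Unit 5B 26,897.78 → $26,900; Unit 3B 21,712.06 → $21,700; Unit 4B 33,961.09 → $33,950.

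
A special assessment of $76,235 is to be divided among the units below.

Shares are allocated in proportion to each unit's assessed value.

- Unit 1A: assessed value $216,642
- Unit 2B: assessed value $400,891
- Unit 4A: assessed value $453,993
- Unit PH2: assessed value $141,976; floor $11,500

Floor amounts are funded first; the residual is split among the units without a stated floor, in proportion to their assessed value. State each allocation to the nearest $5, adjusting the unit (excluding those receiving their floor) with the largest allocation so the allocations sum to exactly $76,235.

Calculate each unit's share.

Unit 1A: $13,090 · Unit 2B: $24,220 · Unit 4A: $27,425 · Unit PH2: $11,500

Guaranteed amounts: Unit PH2 $11,500. Balance $64,735.
Balance split over remaining assessed value 1,071,526: Unit 1A 13,088.18 → $13,090; Unit 2B 24,219.36 → $24,220; Unit 4A 27,427.46 → $27,425.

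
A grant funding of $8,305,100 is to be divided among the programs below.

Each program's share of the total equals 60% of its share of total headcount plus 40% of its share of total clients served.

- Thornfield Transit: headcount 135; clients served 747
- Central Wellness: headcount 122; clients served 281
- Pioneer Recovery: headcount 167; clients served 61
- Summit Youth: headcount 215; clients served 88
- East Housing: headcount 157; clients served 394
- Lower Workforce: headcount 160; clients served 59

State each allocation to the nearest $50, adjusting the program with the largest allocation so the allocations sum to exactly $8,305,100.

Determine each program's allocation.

Headcount total 956; clients served total 1,630.
Composite weights (60% headcount + 40% clients served): Thornfield Transit 0.2680; Central Wellness 0.1455; Pioneer Recovery 0.1198; Summit Youth 0.1565; East Housing 0.1952; Lower Workforce 0.1149.
Pro-rata amounts: Thornfield Transit 2,226,106.62; Central Wellness 1,208,608.75; Pioneer Recovery 994,793.52; Summit Youth 1,300,016.66; East Housing 1,621,343.89; Lower Workforce 954,230.56.
After rounding ($50): Thornfield Transit $2,226,100; Central Wellness $1,208,600; Pioneer Recovery $994,800; Summit Youth $1,300,000; East Housing $1,621,350; Lower Workforce $954,250. Sum = $8,305,100.
Rounded total matches; no reconciliation needed.

Thornfield Transit: $2,226,100; Central Wellness: $1,208,600; Pioneer Recovery: $994,800; Summit Youth: $1,300,000; East Housing: $1,621,350; Lower Workforce: $954,250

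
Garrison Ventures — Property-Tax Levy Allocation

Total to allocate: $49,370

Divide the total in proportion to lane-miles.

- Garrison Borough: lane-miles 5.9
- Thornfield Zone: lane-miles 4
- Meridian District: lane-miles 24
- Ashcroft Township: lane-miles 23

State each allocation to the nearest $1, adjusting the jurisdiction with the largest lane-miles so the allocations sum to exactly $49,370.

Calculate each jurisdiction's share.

Lane-miles total: 5.9 + 4 + 24 + 23 = 56.9.
Unrounded shares: Garrison Borough 5,119.21; Thornfield Zone 3,470.65; Meridian District 20,823.90; Ashcroft Township 19,956.24.
At nearest $1: Garrison Borough $5,119; Thornfield Zone $3,471; Meridian District $20,824; Ashcroft Township $19,956. Sum = $49,370.
Rounded total matches; no reconciliation needed.

Garrison Borough: $5,119 · Thornfield Zone: $3,471 · Meridian District: $20,824 · Ashcroft Township: $19,956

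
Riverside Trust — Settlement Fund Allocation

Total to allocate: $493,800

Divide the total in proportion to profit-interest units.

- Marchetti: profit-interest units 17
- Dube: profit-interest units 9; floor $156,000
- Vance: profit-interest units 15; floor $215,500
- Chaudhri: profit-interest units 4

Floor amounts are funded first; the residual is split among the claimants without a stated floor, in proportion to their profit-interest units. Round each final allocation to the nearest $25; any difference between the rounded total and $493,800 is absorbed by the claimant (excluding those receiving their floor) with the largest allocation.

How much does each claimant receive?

Guaranteed amounts: Dube $156,000; Vance $215,500. Balance $122,300.
Balance split over remaining profit-interest units 21: Marchetti 99,004.76 → $99,000; Chaudhri 23,295.24 → $23,300.

Marchetti: $99,000 · Dube: $156,000 · Vance: $215,500 · Chaudhri: $23,300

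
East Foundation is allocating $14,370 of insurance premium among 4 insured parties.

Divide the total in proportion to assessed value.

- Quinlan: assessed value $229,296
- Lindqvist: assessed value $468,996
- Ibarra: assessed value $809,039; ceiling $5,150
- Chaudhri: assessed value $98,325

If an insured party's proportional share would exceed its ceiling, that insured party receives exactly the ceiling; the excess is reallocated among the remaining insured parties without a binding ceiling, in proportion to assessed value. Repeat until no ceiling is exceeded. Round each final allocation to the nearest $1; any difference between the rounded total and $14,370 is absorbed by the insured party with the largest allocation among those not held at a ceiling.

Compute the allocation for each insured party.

Total assessed value = 1,605,656.
Proportional shares (ignoring caps): Quinlan 2,052.11; Lindqvist 4,197.33; Ibarra 7,240.59; Chaudhri 879.97.
Cap binds for Ibarra ($5,150); residual $9,220 reallocated over remaining assessed value 796,617.
Remaining shares: Quinlan 2,653.86 → $2,654; Lindqvist 5,428.13 → $5,428; Chaudhri 1,138.01 → $1,138.

Quinlan: $2,654 · Lindqvist: $5,428 · Ibarra: $5,150 · Chaudhri: $1,138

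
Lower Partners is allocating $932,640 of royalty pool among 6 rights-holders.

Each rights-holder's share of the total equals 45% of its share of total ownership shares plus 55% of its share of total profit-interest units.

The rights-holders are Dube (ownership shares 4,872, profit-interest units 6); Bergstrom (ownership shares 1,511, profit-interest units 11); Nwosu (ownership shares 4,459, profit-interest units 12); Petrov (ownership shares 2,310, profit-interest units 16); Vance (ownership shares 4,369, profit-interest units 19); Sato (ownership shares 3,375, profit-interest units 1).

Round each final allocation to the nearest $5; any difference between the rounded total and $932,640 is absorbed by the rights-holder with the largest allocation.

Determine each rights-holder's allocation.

Ownership shares total 20,896; profit-interest units total 65.
Combined weights (45% ownership shares + 55% profit-interest units): Dube 0.1557; Bergstrom 0.1256; Nwosu 0.1976; Petrov 0.1851; Vance 0.2549; Sato 0.0811.
Raw shares: Dube 145,201.63; Bergstrom 117,155.11; Nwosu 184,256.10; Petrov 172,660.56; Vance 237,689.47; Sato 75,677.13.
Rounded to nearest $5: Dube $145,200; Bergstrom $117,155; Nwosu $184,255; Petrov $172,660; Vance $237,690; Sato $75,675. Sum = $932,635.
Difference $932,640 − $932,635 = +$5 applied to largest allocation (Vance): Vance becomes $237,695.

Dube: $145,200 | Bergstrom: $117,155 | Nwosu: $184,255 | Petrov: $172,660 | Vance: $237,695 | Sato: $75,675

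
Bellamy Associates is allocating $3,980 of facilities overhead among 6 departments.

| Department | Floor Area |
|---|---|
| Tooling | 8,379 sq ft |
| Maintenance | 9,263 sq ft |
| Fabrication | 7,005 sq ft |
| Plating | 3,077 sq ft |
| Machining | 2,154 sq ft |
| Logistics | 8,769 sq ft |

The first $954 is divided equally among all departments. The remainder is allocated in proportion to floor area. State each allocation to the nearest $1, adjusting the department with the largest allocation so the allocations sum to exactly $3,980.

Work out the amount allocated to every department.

$954 shared equally gives $159 per department.
Remainder $3,026 by floor area (total 38,647): Tooling 656.06 → $656; Maintenance 725.28 → $725; Fabrication 548.48 → $548; Plating 240.92 → $241; Machining 168.65 → $169; Logistics 686.60 → $687.
Totals: Tooling $159 + $656 = $815; Maintenance $159 + $725 = $884; Fabrication $159 + $548 = $707; Plating $159 + $241 = $400; Machining $159 + $169 = $328; Logistics $159 + $687 = $846.

Tooling: $815 | Maintenance: $884 | Fabrication: $707 | Plating: $400 | Machining: $328 | Logistics: $846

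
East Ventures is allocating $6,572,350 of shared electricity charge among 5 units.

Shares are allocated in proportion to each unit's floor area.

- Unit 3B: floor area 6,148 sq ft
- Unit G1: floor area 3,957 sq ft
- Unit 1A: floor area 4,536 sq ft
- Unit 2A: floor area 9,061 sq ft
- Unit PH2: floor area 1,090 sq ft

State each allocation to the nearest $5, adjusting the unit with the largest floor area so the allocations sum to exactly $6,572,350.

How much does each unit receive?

Total floor area = 24,792.
Pro-rata amounts: Unit 3B 6,148/24,792 × $6,572,350 = 1,629,832.52; Unit G1 3,957/24,792 × $6,572,350 = 1,048,999.23; Unit 1A 4,536/24,792 × $6,572,350 = 1,202,491.92; Unit 2A 9,061/24,792 × $6,572,350 = 2,402,067.74; Unit PH2 1,090/24,792 × $6,572,350 = 288,958.60.
At nearest $5: Unit 3B $1,629,835; Unit G1 $1,049,000; Unit 1A $1,202,490; Unit 2A $2,402,070; Unit PH2 $288,960. Sum = $6,572,355.
Difference $6,572,350 − $6,572,355 = −$5 applied to largest floor area (Unit 2A): Unit 2A becomes $2,402,065.

Unit 3B: $1,629,835 · Unit G1: $1,049,000 · Unit 1A: $1,202,490 · Unit 2A: $2,402,065 · Unit PH2: $288,960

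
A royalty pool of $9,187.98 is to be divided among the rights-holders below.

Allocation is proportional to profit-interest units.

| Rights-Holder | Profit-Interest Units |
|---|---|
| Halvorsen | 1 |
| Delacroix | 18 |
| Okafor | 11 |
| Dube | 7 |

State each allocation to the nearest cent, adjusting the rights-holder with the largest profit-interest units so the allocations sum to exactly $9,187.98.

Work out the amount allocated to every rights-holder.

Halvorsen: $248.32 | Delacroix: $4,469.83 | Okafor: $2,731.56 | Dube: $1,738.27

Profit-interest units total: 1 + 18 + 11 + 7 = 37.
Pro-rata amounts: Halvorsen 248.3238; Delacroix 4,469.8281; Okafor 2,731.5616; Dube 1,738.2665.
Rounded to nearest cent: Halvorsen $248.32; Delacroix $4,469.83; Okafor $2,731.56; Dube $1,738.27. Sum = $9,187.98.
No rounding difference to absorb.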